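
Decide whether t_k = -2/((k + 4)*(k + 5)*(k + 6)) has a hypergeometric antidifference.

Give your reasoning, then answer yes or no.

Ratio r(k) = (k + 4)/(k + 7).
Normal form (A,B,C) = (k + 4, k + 7, 1).
Set up (k + 4)·f(k+1) − (k + 6)·f(k) − (1) = 0.
Bound: deg f ≤ 2.
Coefficient equations give f(k) = k*(k + 9)/40.
So s_k = (B(k−1)f/C)·t_k = (k*(k + 6)*(k + 9)/40)·t_k = k*(-k - 9)/(20*(k + 4)*(k + 5)).
Check: Δs_k = -2/(k**3 + 15*k**2 + 74*k + 120). ✓

Yes. s_k = k*(-k - 9)/(20*(k + 4)*(k + 5)).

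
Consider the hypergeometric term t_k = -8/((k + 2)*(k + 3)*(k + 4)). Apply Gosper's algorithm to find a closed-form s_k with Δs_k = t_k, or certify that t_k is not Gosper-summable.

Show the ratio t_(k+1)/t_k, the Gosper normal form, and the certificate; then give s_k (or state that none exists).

s_k = 2*k*(-k - 5)/(3*(k + 2)*(k + 3))

Ratio r(k) = (k + 2)/(k + 5).
Take A(k)=k + 2, B(k)=k + 5, C(k)=1.
Need (k + 2)·f(k+1) − (k + 4)·f(k) = 1.
Degrees (1,1,0) ⇒ d ≤ 2.
A polynomial solution: f(k) = k*(k + 5)/12.
Get s_k = R·t_k = 2*k*(-k - 5)/(3*(k + 2)*(k + 3)) with R(k) = B(k−1)f(k)/C(k) = k*(k + 4)*(k + 5)/12.
Verify: -8/(k**3 + 9*k**2 + 26*k + 24) matches t_k.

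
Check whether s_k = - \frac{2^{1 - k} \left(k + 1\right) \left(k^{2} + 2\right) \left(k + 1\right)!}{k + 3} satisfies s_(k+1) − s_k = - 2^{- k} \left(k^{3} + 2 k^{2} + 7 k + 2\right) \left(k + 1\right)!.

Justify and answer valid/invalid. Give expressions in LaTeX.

s_(k+1) = -(k + 2)*(k**2 + 2*k + 3)*factorial(k + 2)/(2**k*(k + 4))
s_(k+1) − s_k = -(k**5 + 7*k**4 + 23*k**3 + 53*k**2 + 52*k + 20)*factorial(k + 1)/(2**k*(k + 3)*(k + 4))
(s_(k+1) − s_k) − t_k = 2**(1 - k)*(k**4 + 5*k**3 + 11*k**2 + 23*k + 2)*factorial(k + 1)/((k + 3)*(k + 4))

Invalid: residual \frac{2^{1 - k} \left(k^{4} + 5 k^{3} + 11 k^{2} + 23 k + 2\right) \left(k + 1\right)!}{\left(k + 3\right) \left(k + 4\right)} ≠ 0.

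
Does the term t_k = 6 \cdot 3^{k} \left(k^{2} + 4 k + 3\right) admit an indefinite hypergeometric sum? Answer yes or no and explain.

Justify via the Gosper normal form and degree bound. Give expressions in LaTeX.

Yes. s_k = 3^{k + 1} k \left(k + 1\right).

t_(k+1)/t_k = 3*(k**2 + 6*k + 8)/(k**2 + 4*k + 3).
So A=3 and B=1, with C=k**2 + 4*k + 3.
Key eq: (3)·f(k+1) = (1)·f(k) + (k**2 + 4*k + 3).
Degrees (0,0,2) ⇒ d ≤ 2.
Solving with deg f ≤ 2: f(k) = k*(k + 1)/2.
Get s_k = R·t_k = 3**(k + 1)*k*(k + 1) with R(k) = B(k−1)f(k)/C(k) = k/(2*(k + 3)).
Δs = 6*3**k*(k + 1)*(k + 3), as required.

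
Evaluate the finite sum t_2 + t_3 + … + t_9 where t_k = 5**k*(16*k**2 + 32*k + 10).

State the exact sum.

Σ = 3710937200

Ratio r(k) = 5*(8*k**2 + 32*k + 29)/(8*k**2 + 16*k + 5).
Factor: A=5; B=1; C=k**2 + 2*k + 5/8.
Solve (5)·f(k+1) − (1)·f(k) = k**2 + 2*k + 5/8.
deg f ≤ 2 (via 0,0,2).
Coefficient equations give f(k) = k*(2*k - 1)/8.
Certificate R = B(k−1)f/C = k*(2*k - 1)/(8*k**2 + 16*k + 5) gives s_k = 2*5**k*k*(2*k - 1).
Check: Δs_k = 5**k*(16*k**2 + 32*k + 10). ✓
Σ_(k=2)^(9) t_k = s_(10) − s_(2) = 3710937500 − (300) = 3710937200.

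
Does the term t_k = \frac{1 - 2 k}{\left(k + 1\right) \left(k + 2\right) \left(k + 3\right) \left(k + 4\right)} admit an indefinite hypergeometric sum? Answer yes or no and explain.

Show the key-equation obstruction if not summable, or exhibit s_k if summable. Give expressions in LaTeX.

Yes. s_k = \frac{k}{\left(k + 1\right) \left(k + 2\right) \left(k + 3\right)}.

t_(k+1)/t_k = (k + 1)*(2*k + 1)/((k + 5)*(2*k - 1)).
Gosper form: A/B · C(k+1)/C(k) with A=k + 1, B=k + 5, C=k - 1/2.
Key eq: (k + 1)·f(k+1) = (k + 4)·f(k) + (k - 1/2).
From deg A=1, deg B=1, deg C=1: d=3.
Solve for f: f(k) = -k/2 (degree 1 ≤ 3).
Then R = B(k−1)f/C = -k*(k + 4)/(2*k - 1), so s_k = R(k)·t_k = k/((k + 1)*(k + 2)*(k + 3)).
Check: Δs_k = (-k*(k + 4) + (k + 1)**2)/((k + 1)*(k + 2)*(k + 3)*(k + 4)). ✓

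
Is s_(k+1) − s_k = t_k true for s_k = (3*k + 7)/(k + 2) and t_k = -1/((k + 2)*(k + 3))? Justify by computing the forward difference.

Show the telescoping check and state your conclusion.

valid (s_(k+1) − s_k reduces to t_k)

s_(k+1) = (3*k + 10)/(k + 3)
s_(k+1) − s_k = -1/(k**2 + 5*k + 6)
(s_(k+1) − s_k) − t_k = 0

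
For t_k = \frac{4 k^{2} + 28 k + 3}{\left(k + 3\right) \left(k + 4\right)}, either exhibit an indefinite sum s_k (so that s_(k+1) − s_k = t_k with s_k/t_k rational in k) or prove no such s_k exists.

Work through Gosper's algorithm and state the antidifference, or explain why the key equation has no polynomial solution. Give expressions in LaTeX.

t_(k+1)/t_k = (k + 3)*(28*k + 4*(k + 1)**2 + 31)/((k + 5)*(4*k**2 + 28*k + 3)).
Normal form (A,B,C) = (k + 3, k + 5, k**2 + 7*k + 3/4).
Set up (k + 3)·f(k+1) − (k + 4)·f(k) − (k**2 + 7*k + 3/4) = 0.
Bound: deg f ≤ 2.
Solving with deg f ≤ 2: f(k) = k*(4*k - 3)/4.
So s_k = (B(k−1)f/C)·t_k = (k*(k + 4)*(4*k - 3)/(4*k**2 + 28*k + 3))·t_k = k*(4*k - 3)/(k + 3).
Δs = (4*k**2 + 28*k + 3)/(k**2 + 7*k + 12), as required.

s_k = \frac{k \left(4 k - 3\right)}{k + 3}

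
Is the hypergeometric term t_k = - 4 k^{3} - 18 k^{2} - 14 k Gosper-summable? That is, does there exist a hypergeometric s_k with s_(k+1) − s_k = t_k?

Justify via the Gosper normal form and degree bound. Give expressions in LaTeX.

Ratio r(k) = (2*k**2 + 13*k + 18)/(k*(2*k + 7)).
Gosper form: A/B · C(k+1)/C(k) with A=1, B=1, C=k**3 + 9*k**2/2 + 7*k/2.
Solve (1)·f(k+1) − (1)·f(k) = k**3 + 9*k**2/2 + 7*k/2.
Degrees (0,0,3) ⇒ d ≤ 4.
Solve for f: f(k) = k*(k - 1)*(k + 1)*(k + 4)/4 (degree 4 ≤ 4).
Certificate R = B(k−1)f/C = (k - 1)*(k + 4)/(2*(2*k + 7)) gives s_k = k*(-k**3 - 4*k**2 + k + 4).
s_(k+1) − s_k = 2*k*(-2*k**2 - 9*k - 7) = t_k.

Yes. s_k = k \left(- k^{3} - 4 k^{2} + k + 4\right).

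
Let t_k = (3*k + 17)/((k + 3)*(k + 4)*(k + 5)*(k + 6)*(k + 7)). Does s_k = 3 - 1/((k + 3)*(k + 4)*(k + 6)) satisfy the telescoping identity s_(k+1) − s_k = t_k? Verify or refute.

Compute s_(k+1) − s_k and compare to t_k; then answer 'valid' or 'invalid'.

s_(k+1) = 3 - 1/((k + 4)*(k + 5)*(k + 7))
s_(k+1) − s_k = (3*k + 17)/(k**5 + 25*k**4 + 245*k**3 + 1175*k**2 + 2754*k + 2520)
(s_(k+1) − s_k) − t_k = 0

valid; difference matches t_k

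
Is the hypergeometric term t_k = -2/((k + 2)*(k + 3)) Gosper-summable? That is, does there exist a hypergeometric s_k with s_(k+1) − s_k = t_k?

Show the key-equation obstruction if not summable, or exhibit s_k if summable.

Step 1: r(k) = (k + 2)/(k + 4).
Gosper form: A/B · C(k+1)/C(k) with A=k + 2, B=k + 4, C=1.
f must satisfy (k + 2)·f(k+1) − (k + 3)·f(k) = 1.
d = 1 from the (1,1,0) case.
A polynomial solution: f(k) = k/2.
R(k) = B(k−1)·f(k)/C(k) = k*(k + 3)/2; s_k = R·t_k = -k/(k + 2).
Verify: -2/(k**2 + 5*k + 6) matches t_k.

Yes. s_k = -k/(k + 2).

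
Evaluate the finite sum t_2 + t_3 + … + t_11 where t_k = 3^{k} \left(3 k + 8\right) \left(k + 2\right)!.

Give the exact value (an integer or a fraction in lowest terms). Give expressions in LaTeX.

Σ = 46330118253618984

The ratio is 3*(k + 3)*(3*k + 11)/(3*k + 8).
Normal form (A,B,C) = (3*k + 9, 1, k + 8/3).
Need (3*k + 9)·f(k+1) − (1)·f(k) = k + 8/3.
From deg A=1, deg B=0, deg C=1: d=0.
Solve for f: f(k) = 1/3 (degree 0 ≤ 0).
Certificate R = B(k−1)f/C = 1/(3*k + 8) gives s_k = 3**k*factorial(k + 2).
Check: Δs_k = 3**k*(3*k + 8)*factorial(k + 2). ✓
Telescoping: Σ = s_(12) − s_(2) = 46330118253619200 − (216) = 46330118253618984.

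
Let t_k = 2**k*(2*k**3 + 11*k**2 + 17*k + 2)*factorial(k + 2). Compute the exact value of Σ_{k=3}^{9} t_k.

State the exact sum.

Ratio r(k) = 2*(2*k**4 + 23*k**3 + 96*k**2 + 167*k + 96)/(2*k**3 + 11*k**2 + 17*k + 2).
Take A(k)=2*k + 6, B(k)=1, C(k)=k**3 + 11*k**2/2 + 17*k/2 + 1.
Need (2*k + 6)·f(k+1) − (1)·f(k) = k**3 + 11*k**2/2 + 17*k/2 + 1.
Degrees (1,0,3) ⇒ d ≤ 2.
Coefficient equations give f(k) = (k - 1)*(k + 2)/2.
So s_k = (B(k−1)f/C)·t_k = ((k - 1)*(k + 2)/(2*k**3 + 11*k**2 + 17*k + 2))·t_k = 2**k*(k - 1)*(k + 2)*factorial(k + 2).
Check: Δs_k = 2**k*(2*k**3 + 11*k**2 + 17*k + 2)*factorial(k + 2). ✓
Telescoping: Σ = s_(10) − s_(3) = 52973744947200 − (9600) = 52973744937600.

Σ = 52973744937600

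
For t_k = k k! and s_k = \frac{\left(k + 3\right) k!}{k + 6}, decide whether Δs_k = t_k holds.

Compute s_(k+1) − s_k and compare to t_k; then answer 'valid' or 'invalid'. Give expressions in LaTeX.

Invalid: residual - \frac{3 \left(k^{2} + 6 k - 1\right) k!}{\left(k + 6\right) \left(k + 7\right)} ≠ 0.

s_(k+1) = (k + 4)*factorial(k + 1)/(k + 7)
s_(k+1) − s_k = (k**3 + 10*k**2 + 24*k + 3)*factorial(k)/((k + 6)*(k + 7))
(s_(k+1) − s_k) − t_k = -3*(k**2 + 6*k - 1)*factorial(k)/((k + 6)*(k + 7))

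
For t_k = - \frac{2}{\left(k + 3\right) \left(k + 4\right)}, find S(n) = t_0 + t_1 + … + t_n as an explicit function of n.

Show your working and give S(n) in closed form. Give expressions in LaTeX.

t_(k+1)/t_k = (k + 3)/(k + 5).
Gosper form: A/B · C(k+1)/C(k) with A=k + 3, B=k + 5, C=1.
Set up (k + 3)·f(k+1) − (k + 4)·f(k) − (1) = 0.
Bound: deg f ≤ 1.
Coefficient equations give f(k) = k/3.
Then R = B(k−1)f/C = k*(k + 4)/3, so s_k = R(k)·t_k = -2*k/(3*k + 9).
Δs = -2/(k**2 + 7*k + 12), as required.
s_(n+1) = 2*(-n - 1)/(3*(n + 4)) and s_(0) = 0, so S(n) = 2*(-n - 1)/(3*(n + 4)).

S(n) = \frac{2 \left(- n - 1\right)}{3 \left(n + 4\right)}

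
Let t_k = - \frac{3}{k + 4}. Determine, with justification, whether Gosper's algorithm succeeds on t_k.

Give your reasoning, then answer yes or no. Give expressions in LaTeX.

Ratio r(k) = (k + 4)/(k + 5).
Normal form (A,B,C) = (k + 4, k + 5, 1).
Solve (k + 4)·f(k+1) − (k + 4)·f(k) = 1.
From deg A=1, deg B=1, deg C=0: d=0.
Generic f = c0 gives residual -1; -1 = 0 cannot hold, so t_k is not Gosper-summable.

No. Not Gosper-summable.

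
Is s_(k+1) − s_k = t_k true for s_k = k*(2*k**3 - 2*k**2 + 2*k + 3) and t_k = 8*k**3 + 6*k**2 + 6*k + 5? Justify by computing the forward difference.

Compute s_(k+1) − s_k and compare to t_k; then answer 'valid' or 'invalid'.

s_(k+1) = 2*k**4 + 6*k**3 + 8*k**2 + 9*k + 5
s_(k+1) − s_k = 8*k**3 + 6*k**2 + 6*k + 5
(s_(k+1) − s_k) − t_k = 0

valid (s_(k+1) − s_k reduces to t_k)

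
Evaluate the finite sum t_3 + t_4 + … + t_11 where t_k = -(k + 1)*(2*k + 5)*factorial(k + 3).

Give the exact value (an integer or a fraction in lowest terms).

The ratio is (k + 2)*(k + 4)*(2*k + 7)/((k + 1)*(2*k + 5)).
So A=k + 4 and B=1, with C=k**2 + 7*k/2 + 5/2.
f must satisfy (k + 4)·f(k+1) − (1)·f(k) = k**2 + 7*k/2 + 5/2.
Bound: deg f ≤ 1.
A polynomial solution: f(k) = (2*k - 1)/2.
Certificate R = B(k−1)f/C = (2*k - 1)/((k + 1)*(2*k + 5)) gives s_k = -(2*k - 1)*factorial(k + 3).
Verify: -(k + 1)*(2*k + 5)*factorial(k + 3) matches t_k.
Sum = s_(12) − s_(3); s_(12) = -30076510464000, s_(3) = -3600 ⇒ -30076510460400.

Σ = -30076510460400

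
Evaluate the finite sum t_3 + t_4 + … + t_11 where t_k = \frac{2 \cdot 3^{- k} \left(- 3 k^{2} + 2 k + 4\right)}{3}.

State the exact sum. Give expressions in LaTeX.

Σ = -550682/531441

Step 1: r(k) = (3*k**2 + 4*k - 3)/(3*(3*k**2 - 2*k - 4)).
Normal form (A,B,C) = (1/3, 1, k**2 - 2*k/3 - 4/3).
Key eq: (1/3)·f(k+1) = (1)·f(k) + (k**2 - 2*k/3 - 4/3).
From deg A=0, deg B=0, deg C=2: d=2.
A polynomial solution: f(k) = -(k + 1)*(3*k - 2)/2.
So s_k = (B(k−1)f/C)·t_k = (-3*(k + 1)*(3*k - 2)/(2*(3*k**2 - 2*k - 4)))·t_k = (3*k**2 + k - 2)/3**k.
Verify: 2*(-3*k**2 + 2*k + 4)/(3*3**k) matches t_k.
Σ_(k=3)^(11) t_k = s_(12) − s_(3) = 442/531441 − (28/27) = -550682/531441.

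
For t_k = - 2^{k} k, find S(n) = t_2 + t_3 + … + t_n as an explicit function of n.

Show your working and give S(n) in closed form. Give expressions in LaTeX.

Ratio r(k) = 2 + 2/k.
A = 2, B = 1, C = k.
Solve (2)·f(k+1) − (1)·f(k) = k.
Bound: deg f ≤ 1.
Match coefficients ⇒ f(k) = k - 2.
Certificate R = B(k−1)f/C = (k - 2)/k gives s_k = 2**k*(2 - k).
s_(k+1) − s_k = -2**k*k = t_k.
Σ_(k=2)^n t_k = s_(n+1) − s_(2) = (2**(n + 1)*(1 - n)) − (0), i.e. 2**(n + 1)*(1 - n).

S(n) = 2^{n + 1} \left(1 - n\right)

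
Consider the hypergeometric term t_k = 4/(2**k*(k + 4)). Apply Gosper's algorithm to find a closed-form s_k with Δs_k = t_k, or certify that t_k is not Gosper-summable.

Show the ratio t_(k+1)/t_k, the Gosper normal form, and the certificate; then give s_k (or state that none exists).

not Gosper-summable; s_k does not exist

Compute t_(k+1)/t_k: get (k + 4)/(2*(k + 5)).
Normal form (A,B,C) = (k/2 + 2, k + 5, 1).
Need (k/2 + 2)·f(k+1) − (k + 4)·f(k) = 1.
Bound: deg f ≤ -1.
Bound -1 < 0, so the key equation has no polynomial solution.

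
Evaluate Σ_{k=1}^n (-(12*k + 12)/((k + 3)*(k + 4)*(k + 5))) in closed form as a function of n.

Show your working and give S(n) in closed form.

S(n) = 3*n*(-3*n - 7)/(5*(n**2 + 9*n + 20))

Ratio r(k) = (k + 2)*(k + 3)/((k + 1)*(k + 6)).
Take A(k)=k + 3, B(k)=k + 6, C(k)=k + 1.
Need (k + 3)·f(k+1) − (k + 5)·f(k) = k + 1.
Bound: deg f ≤ 2.
Solve for f: f(k) = k*(k + 1)/6 (degree 2 ≤ 2).
Get s_k = R·t_k = -2*k*(k + 1)/((k + 3)*(k + 4)) with R(k) = B(k−1)f(k)/C(k) = k*(k + 5)/6.
Check: Δs_k = 12*(-k - 1)/(k**3 + 12*k**2 + 47*k + 60). ✓
Telescope: S(n) = s_(n+1) − s_(1) = 2*(-n**2 - 3*n - 2)/(n**2 + 9*n + 20) − (-1/5) = 3*n*(-3*n - 7)/(5*(n**2 + 9*n + 20)).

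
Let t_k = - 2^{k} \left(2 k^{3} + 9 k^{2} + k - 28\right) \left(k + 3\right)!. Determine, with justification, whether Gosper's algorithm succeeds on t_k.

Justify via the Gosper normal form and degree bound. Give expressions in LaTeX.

Yes. s_k = 2^{k} \left(- k^{2} + k + 4\right) \left(k + 3\right)!.

The ratio is 2*(2*k**4 + 23*k**3 + 85*k**2 + 84*k - 64)/(2*k**3 + 9*k**2 + k - 28).
Take A(k)=2*k + 8, B(k)=1, C(k)=k**3 + 9*k**2/2 + k/2 - 14.
f must satisfy (2*k + 8)·f(k+1) − (1)·f(k) = k**3 + 9*k**2/2 + k/2 - 14.
Bound: deg f ≤ 2.
Coefficient equations give f(k) = (k**2 - k - 4)/2.
Then R = B(k−1)f/C = (k**2 - k - 4)/(2*k**3 + 9*k**2 + k - 28), so s_k = R(k)·t_k = 2**k*(-k**2 + k + 4)*factorial(k + 3).
Check: Δs_k = -2**k*(2*k**3 + 9*k**2 + k - 28)*factorial(k + 3). ✓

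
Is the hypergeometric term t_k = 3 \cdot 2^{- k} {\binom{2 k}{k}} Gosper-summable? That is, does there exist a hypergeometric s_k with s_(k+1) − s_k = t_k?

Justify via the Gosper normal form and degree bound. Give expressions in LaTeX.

No — t_k has no hypergeometric antidifference.

Step 1: r(k) = (2*k + 1)/(k + 1).
A = 2*k + 1, B = k + 1, C = 1.
Need (2*k + 1)·f(k+1) − (k)·f(k) = 1.
From deg A=1, deg B=1, deg C=0: d=-1.
d = -1 < 0 ⇒ no nonzero polynomial f; not summable.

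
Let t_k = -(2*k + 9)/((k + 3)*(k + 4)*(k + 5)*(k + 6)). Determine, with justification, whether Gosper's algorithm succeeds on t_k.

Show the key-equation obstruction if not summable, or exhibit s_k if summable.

Step 1: r(k) = (k + 3)*(2*k + 11)/((k + 7)*(2*k + 9)).
So A=k + 3 and B=k + 7, with C=k + 9/2.
f must satisfy (k + 3)·f(k+1) − (k + 6)·f(k) = k + 9/2.
deg f ≤ 3 (via 1,1,1).
Solving with deg f ≤ 3: f(k) = k*(k + 4)*(k + 8)/30.
So s_k = (B(k−1)f/C)·t_k = (k*(k + 4)*(k + 6)*(k + 8)/(15*(2*k + 9)))·t_k = k*(-k - 8)/(15*(k**2 + 8*k + 15)).
Verify: (-2*k - 9)/(k**4 + 18*k**3 + 119*k**2 + 342*k + 360) matches t_k.

Yes. s_k = k*(-k - 8)/(15*(k**2 + 8*k + 15)).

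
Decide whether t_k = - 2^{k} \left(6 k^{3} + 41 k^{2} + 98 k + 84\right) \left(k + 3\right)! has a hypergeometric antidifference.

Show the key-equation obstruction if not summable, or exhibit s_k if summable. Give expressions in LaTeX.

Yes. s_k = - 2^{k} \left(3 k^{2} + 4 k + 4\right) \left(k + 3\right)!.

Ratio r(k) = 2*(6*k**4 + 83*k**3 + 434*k**2 + 1021*k + 916)/(6*k**3 + 41*k**2 + 98*k + 84).
Gosper form: A/B · C(k+1)/C(k) with A=2*k + 8, B=1, C=k**3 + 41*k**2/6 + 49*k/3 + 14.
Solve (2*k + 8)·f(k+1) − (1)·f(k) = k**3 + 41*k**2/6 + 49*k/3 + 14.
Bound: deg f ≤ 2.
Match coefficients ⇒ f(k) = (3*k**2 + 4*k + 4)/6.
Certificate R = B(k−1)f/C = (3*k**2 + 4*k + 4)/(6*k**3 + 41*k**2 + 98*k + 84) gives s_k = -2**k*(3*k**2 + 4*k + 4)*factorial(k + 3).
Verify: -2**k*(6*k**3 + 41*k**2 + 98*k + 84)*factorial(k + 3) matches t_k.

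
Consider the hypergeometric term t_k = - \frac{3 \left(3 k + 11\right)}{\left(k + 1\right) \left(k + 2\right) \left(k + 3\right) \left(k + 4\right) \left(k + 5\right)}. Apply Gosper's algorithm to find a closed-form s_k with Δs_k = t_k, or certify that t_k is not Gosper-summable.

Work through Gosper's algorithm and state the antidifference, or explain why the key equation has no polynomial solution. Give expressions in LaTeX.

s_k = \frac{3 k \left(- k^{2} - 7 k - 14\right)}{8 \left(k^{3} + 7 k^{2} + 14 k + 8\right)}

Compute t_(k+1)/t_k: get (k + 1)*(3*k + 14)/((k + 6)*(3*k + 11)).
A = k + 1, B = k + 6, C = k + 11/3.
Key eq: (k + 1)·f(k+1) = (k + 5)·f(k) + (k + 11/3).
Degrees (1,1,1) ⇒ d ≤ 4.
Coefficient equations give f(k) = k*(k + 3)*(k**2 + 7*k + 14)/24.
Then R = B(k−1)f/C = k*(k + 3)*(k + 5)*(k**2 + 7*k + 14)/(8*(3*k + 11)), so s_k = R(k)·t_k = 3*k*(-k**2 - 7*k - 14)/(8*(k**3 + 7*k**2 + 14*k + 8)).
Check: Δs_k = 3*(-3*k - 11)/(k**5 + 15*k**4 + 85*k**3 + 225*k**2 + 274*k + 120). ✓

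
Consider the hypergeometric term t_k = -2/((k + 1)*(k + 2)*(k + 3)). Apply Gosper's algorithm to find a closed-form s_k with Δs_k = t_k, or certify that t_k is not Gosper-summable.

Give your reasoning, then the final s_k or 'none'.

Step 1: r(k) = (k + 1)/(k + 4).
Factor: A=k + 1; B=k + 4; C=1.
Key eq: (k + 1)·f(k+1) = (k + 3)·f(k) + (1).
deg f ≤ 2 (via 1,1,0).
Solve for f: f(k) = k*(k + 3)/4 (degree 2 ≤ 2).
Then R = B(k−1)f/C = k*(k + 3)**2/4, so s_k = R(k)·t_k = k*(-k - 3)/(2*(k + 1)*(k + 2)).
Δs = -2/(k**3 + 6*k**2 + 11*k + 6), as required.

s_k = k*(-k - 3)/(2*(k + 1)*(k + 2))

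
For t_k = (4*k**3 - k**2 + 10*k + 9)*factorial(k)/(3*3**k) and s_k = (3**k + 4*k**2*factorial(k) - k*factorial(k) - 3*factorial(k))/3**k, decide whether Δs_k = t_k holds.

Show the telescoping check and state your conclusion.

s_(k+1) = (3*3**k + 4*k**3*factorial(k) + 11*k**2*factorial(k) + 7*k*factorial(k))/(3*3**k)
s_(k+1) − s_k = (4*k**3 - k**2 + 10*k + 9)*factorial(k)/(3*3**k)
(s_(k+1) − s_k) − t_k = 0

Valid — Δs_k = t_k.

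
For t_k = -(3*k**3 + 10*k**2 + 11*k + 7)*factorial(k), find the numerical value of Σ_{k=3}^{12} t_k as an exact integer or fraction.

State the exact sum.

Σ = -3468450585378

r(k) = (3*k**4 + 22*k**3 + 59*k**2 + 71*k + 31)/(3*k**3 + 10*k**2 + 11*k + 7) after simplifying.
Normal form (A,B,C) = (k + 1, 1, k**3 + 10*k**2/3 + 11*k/3 + 7/3).
Set up (k + 1)·f(k+1) − (1)·f(k) − (k**3 + 10*k**2/3 + 11*k/3 + 7/3) = 0.
From deg A=1, deg B=0, deg C=3: d=2.
Solve for f: f(k) = (3*k**2 + 4*k - 2)/3 (degree 2 ≤ 2).
R(k) = B(k−1)·f(k)/C(k) = (3*k**2 + 4*k - 2)/(3*k**3 + 10*k**2 + 11*k + 7); s_k = R·t_k = -(3*k**2 + 4*k - 2)*factorial(k).
Verify: -(3*k**3 + 10*k**2 + 11*k + 7)*factorial(k) matches t_k.
Telescoping: Σ = s_(13) − s_(3) = -3468450585600 − (-222) = -3468450585378.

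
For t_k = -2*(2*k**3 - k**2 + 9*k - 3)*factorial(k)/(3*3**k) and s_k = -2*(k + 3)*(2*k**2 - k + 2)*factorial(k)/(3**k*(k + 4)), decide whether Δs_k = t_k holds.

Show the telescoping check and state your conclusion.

s_(k+1) = -2*(k + 4)*(2*k**2 + 3*k + 3)*factorial(k + 1)/(3*3**k*(k + 5))
s_(k+1) − s_k = -2*(2*k**5 + 15*k**4 + 33*k**3 + 59*k**2 + 117*k - 42)*factorial(k)/(3*3**k*(k + 4)*(k + 5))
(s_(k+1) − s_k) − t_k = 2*(2*k**4 + 7*k**3 - k**2 + 36*k - 18)*factorial(k)/(3*3**k*(k + 4)*(k + 5))

Invalid: residual 2*(2*k**4 + 7*k**3 - k**2 + 36*k - 18)*factorial(k)/(3*3**k*(k + 4)*(k + 5)) ≠ 0.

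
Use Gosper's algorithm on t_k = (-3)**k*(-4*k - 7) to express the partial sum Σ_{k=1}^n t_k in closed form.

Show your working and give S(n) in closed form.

t_(k+1)/t_k = 3*(-4*k - 11)/(4*k + 7).
Normal form (A,B,C) = (-3, 1, k + 7/4).
Solve (-3)·f(k+1) − (1)·f(k) = k + 7/4.
d = 1 from the (0,0,1) case.
A polynomial solution: f(k) = -(k + 1)/4.
Certificate R = B(k−1)f/C = -(k + 1)/(4*k + 7) gives s_k = (-3)**k*(k + 1).
Verify: (-3)**k*(-4*k - 7) matches t_k.
Evaluate: s_(n+1) = (-3)**(n + 1)*(n + 2); subtract s_(1) = -6 ⇒ S(n) = -3*(-3)**n*n - 6*(-3)**n + 6.

S(n) = -3*(-3)**n*n - 6*(-3)**n + 6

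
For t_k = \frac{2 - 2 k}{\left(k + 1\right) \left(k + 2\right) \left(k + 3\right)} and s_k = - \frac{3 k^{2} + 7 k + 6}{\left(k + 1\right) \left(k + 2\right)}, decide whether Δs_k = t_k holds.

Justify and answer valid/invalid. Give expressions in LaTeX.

Valid — Δs_k = t_k.

s_(k+1) = (-7*k - 3*(k + 1)**2 - 13)/((k + 2)*(k + 3))
s_(k+1) − s_k = 2*(1 - k)/(k**3 + 6*k**2 + 11*k + 6)
(s_(k+1) − s_k) − t_k = 0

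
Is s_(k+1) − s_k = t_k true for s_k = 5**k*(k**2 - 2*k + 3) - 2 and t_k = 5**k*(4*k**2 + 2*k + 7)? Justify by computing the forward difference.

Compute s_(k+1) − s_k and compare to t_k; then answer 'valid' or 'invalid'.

Valid: the claim telescopes to t_k.

s_(k+1) = 5*5**k*k**2 + 10*5**k - 2
s_(k+1) − s_k = 5**k*(4*k**2 + 2*k + 7)
(s_(k+1) − s_k) − t_k = 0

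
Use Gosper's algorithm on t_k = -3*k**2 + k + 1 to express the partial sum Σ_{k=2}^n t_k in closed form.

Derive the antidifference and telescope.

Step 1: r(k) = (k - 3*(k + 1)**2 + 2)/(-3*k**2 + k + 1).
A = 1, B = 1, C = k**2 - k/3 - 1/3.
Solve (1)·f(k+1) − (1)·f(k) = k**2 - k/3 - 1/3.
d = 3 from the (0,0,2) case.
Solving with deg f ≤ 3: f(k) = k**2*(k - 2)/3.
Get s_k = R·t_k = k**2*(2 - k) with R(k) = B(k−1)f(k)/C(k) = k**2*(k - 2)/(3*k**2 - k - 1).
Verify: -3*k**2 + k + 1 matches t_k.
Evaluate: s_(n+1) = -n**3 - n**2 + n + 1; subtract s_(2) = 0 ⇒ S(n) = -n**3 - n**2 + n + 1.

S(n) = -n**3 - n**2 + n + 1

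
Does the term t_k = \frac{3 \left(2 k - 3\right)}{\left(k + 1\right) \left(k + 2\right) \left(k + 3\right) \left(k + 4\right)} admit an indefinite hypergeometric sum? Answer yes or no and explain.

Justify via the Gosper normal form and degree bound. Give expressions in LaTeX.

Yes. s_k = \frac{k \left(- k^{2} - 6 k - 20\right)}{3 \left(k + 1\right) \left(k + 2\right) \left(k + 3\right)}.

r(k) = (k + 1)*(2*k - 1)/((k + 5)*(2*k - 3)) after simplifying.
Gosper form: A/B · C(k+1)/C(k) with A=k + 1, B=k + 5, C=k - 3/2.
Set up (k + 1)·f(k+1) − (k + 4)·f(k) − (k - 3/2) = 0.
deg f ≤ 3 (via 1,1,1).
Coefficient equations give f(k) = -k*(k**2 + 6*k + 20)/18.
So s_k = (B(k−1)f/C)·t_k = (-k*(k + 4)*(k**2 + 6*k + 20)/(9*(2*k - 3)))·t_k = k*(-k**2 - 6*k - 20)/(3*(k + 1)*(k + 2)*(k + 3)).
s_(k+1) − s_k = 3*(2*k - 3)/(k**4 + 10*k**3 + 35*k**2 + 50*k + 24) = t_k.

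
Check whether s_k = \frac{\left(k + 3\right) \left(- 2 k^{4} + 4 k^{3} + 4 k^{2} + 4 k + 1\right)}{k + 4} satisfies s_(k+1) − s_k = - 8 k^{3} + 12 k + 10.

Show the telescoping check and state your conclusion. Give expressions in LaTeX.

Invalid: residual \frac{6 k^{4} + 36 k^{3} - 8 k^{2} - 54 k - 39}{k^{2} + 9 k + 20} ≠ 0.

s_(k+1) = (-2*k**5 - 12*k**4 - 12*k**3 + 32*k**2 + 75*k + 44)/(k + 5)
s_(k+1) − s_k = (-8*k**5 - 66*k**4 - 112*k**3 + 110*k**2 + 276*k + 161)/(k**2 + 9*k + 20)
(s_(k+1) − s_k) − t_k = (6*k**4 + 36*k**3 - 8*k**2 - 54*k - 39)/(k**2 + 9*k + 20)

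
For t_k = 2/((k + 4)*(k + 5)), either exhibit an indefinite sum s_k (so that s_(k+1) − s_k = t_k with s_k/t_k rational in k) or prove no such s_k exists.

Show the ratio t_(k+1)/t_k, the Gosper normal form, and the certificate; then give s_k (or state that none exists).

s_k = k/(2*(k + 4))

t_(k+1)/t_k = (k + 4)/(k + 6).
A = k + 4, B = k + 6, C = 1.
Solve (k + 4)·f(k+1) − (k + 5)·f(k) = 1.
deg f ≤ 1 (via 1,1,0).
Coefficient equations give f(k) = k/4.
Get s_k = R·t_k = k/(2*(k + 4)) with R(k) = B(k−1)f(k)/C(k) = k*(k + 5)/4.
s_(k+1) − s_k = 2/(k**2 + 9*k + 20) = t_k.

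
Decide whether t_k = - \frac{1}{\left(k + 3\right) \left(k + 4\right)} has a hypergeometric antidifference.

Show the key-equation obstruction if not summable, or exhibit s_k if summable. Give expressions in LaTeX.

r(k) = (k + 3)/(k + 5) after simplifying.
Gosper form: A/B · C(k+1)/C(k) with A=k + 3, B=k + 5, C=1.
Solve (k + 3)·f(k+1) − (k + 4)·f(k) = 1.
Degrees (1,1,0) ⇒ d ≤ 1.
Coefficient equations give f(k) = k/3.
Certificate R = B(k−1)f/C = k*(k + 4)/3 gives s_k = -k/(3*k + 9).
Verify: -1/(k**2 + 7*k + 12) matches t_k.

Yes. s_k = - \frac{k}{3 k + 9}.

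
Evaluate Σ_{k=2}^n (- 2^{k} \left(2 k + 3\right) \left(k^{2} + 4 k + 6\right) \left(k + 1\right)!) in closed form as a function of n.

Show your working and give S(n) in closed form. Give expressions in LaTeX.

Compute t_(k+1)/t_k: get 2*(k + 2)*(2*k + 5)*(4*k + (k + 1)**2 + 10)/((2*k + 3)*(k**2 + 4*k + 6)).
A = 2*k + 4, B = 1, C = k**3 + 11*k**2/2 + 12*k + 9.
Need (2*k + 4)·f(k+1) − (1)·f(k) = k**3 + 11*k**2/2 + 12*k + 9.
Bound: deg f ≤ 2.
Solve for f: f(k) = (k**2 + 2*k + 2)/2 (degree 2 ≤ 2).
R(k) = B(k−1)·f(k)/C(k) = (k**2 + 2*k + 2)/((2*k + 3)*(k**2 + 4*k + 6)); s_k = R·t_k = -2**k*(k**2 + 2*k + 2)*factorial(k + 1).
s_(k+1) − s_k = -2**k*(2*k + 3)*(k**2 + 4*k + 6)*factorial(k + 1) = t_k.
Telescope: S(n) = s_(n+1) − s_(2) = -2**(n + 1)*(n**2 + 4*n + 5)*factorial(n + 2) − (-240) = -2*2**n*n**4*factorial(n) - 14*2**n*n**3*factorial(n) - 38*2**n*n**2*factorial(n) - 46*2**n*n*factorial(n) - 20*2**n*factorial(n) + 240.

S(n) = - 2 \cdot 2^{n} n^{4} n! - 14 \cdot 2^{n} n^{3} n! - 38 \cdot 2^{n} n^{2} n! - 46 \cdot 2^{n} n n! - 20 \cdot 2^{n} n! + 240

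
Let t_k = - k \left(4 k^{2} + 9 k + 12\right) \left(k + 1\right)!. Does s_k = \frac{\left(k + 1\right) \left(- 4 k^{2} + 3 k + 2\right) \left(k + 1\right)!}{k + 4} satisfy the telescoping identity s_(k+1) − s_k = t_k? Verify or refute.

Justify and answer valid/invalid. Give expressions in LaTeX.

Invalid: residual \frac{3 \left(4 k^{4} + 25 k^{3} + 44 k^{2} + 51 k + 2\right) \left(k + 1\right)!}{\left(k + 4\right) \left(k + 5\right)} ≠ 0.

s_(k+1) = -(k + 2)*(4*k**2 + 5*k - 1)*factorial(k + 2)/(k + 5)
s_(k+1) − s_k = -(4*k**5 + 33*k**4 + 98*k**3 + 156*k**2 + 87*k - 6)*factorial(k + 1)/((k + 4)*(k + 5))
(s_(k+1) − s_k) − t_k = 3*(4*k**4 + 25*k**3 + 44*k**2 + 51*k + 2)*factorial(k + 1)/((k + 4)*(k + 5))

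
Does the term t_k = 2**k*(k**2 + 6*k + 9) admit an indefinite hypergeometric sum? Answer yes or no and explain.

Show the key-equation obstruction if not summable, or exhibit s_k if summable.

r(k) = 2*(k**2 + 8*k + 16)/(k**2 + 6*k + 9) after simplifying.
So A=2 and B=1, with C=k**2 + 6*k + 9.
Solve (2)·f(k+1) − (1)·f(k) = k**2 + 6*k + 9.
Degrees (0,0,2) ⇒ d ≤ 2.
A polynomial solution: f(k) = k**2 + 2*k + 3.
Get s_k = R·t_k = 2**k*(k**2 + 2*k + 3) with R(k) = B(k−1)f(k)/C(k) = (k**2 + 2*k + 3)/(k + 3)**2.
Verify: 2**k*(k**2 + 6*k + 9) matches t_k.

Yes. s_k = 2**k*(k**2 + 2*k + 3).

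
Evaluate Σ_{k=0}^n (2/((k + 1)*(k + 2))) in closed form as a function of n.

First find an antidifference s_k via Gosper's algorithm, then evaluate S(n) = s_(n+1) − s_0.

S(n) = 2*(n + 1)/(n + 2)

r(k) = (k + 1)/(k + 3) after simplifying.
Factor: A=k + 1; B=k + 3; C=1.
f must satisfy (k + 1)·f(k+1) − (k + 2)·f(k) = 1.
Degrees (1,1,0) ⇒ d ≤ 1.
Match coefficients ⇒ f(k) = k.
So s_k = (B(k−1)f/C)·t_k = (k*(k + 2))·t_k = 2*k/(k + 1).
s_(k+1) − s_k = 2/(k**2 + 3*k + 2) = t_k.
Σ_(k=0)^n t_k = s_(n+1) − s_(0) = (2*(n + 1)/(n + 2)) − (0), i.e. 2*(n + 1)/(n + 2).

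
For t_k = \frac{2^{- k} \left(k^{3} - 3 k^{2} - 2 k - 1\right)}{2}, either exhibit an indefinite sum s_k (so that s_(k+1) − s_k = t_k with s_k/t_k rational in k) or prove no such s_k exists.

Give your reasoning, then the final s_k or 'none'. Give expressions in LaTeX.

Compute t_(k+1)/t_k: get (k**3 - 5*k - 5)/(2*(k**3 - 3*k**2 - 2*k - 1)).
So A=1/2 and B=1, with C=k**3 - 3*k**2 - 2*k - 1.
Need (1/2)·f(k+1) − (1)·f(k) = k**3 - 3*k**2 - 2*k - 1.
Bound: deg f ≤ 3.
Match coefficients ⇒ f(k) = -2*(k**3 + k + 1).
So s_k = (B(k−1)f/C)·t_k = (-2*(k**3 + k + 1)/(k**3 - 3*k**2 - 2*k - 1))·t_k = (-k**3 - k - 1)/2**k.
Δs = (2*k**3 + k - (k + 1)**3)/(2*2**k), as required.

s_k = 2^{- k} \left(- k^{3} - k - 1\right)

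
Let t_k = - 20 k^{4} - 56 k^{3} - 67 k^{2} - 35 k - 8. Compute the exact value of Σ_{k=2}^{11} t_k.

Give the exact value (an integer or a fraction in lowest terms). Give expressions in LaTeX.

Compute t_(k+1)/t_k: get (20*k**4 + 136*k**3 + 355*k**2 + 417*k + 186)/(20*k**4 + 56*k**3 + 67*k**2 + 35*k + 8).
A = 1, B = 1, C = k**4 + 14*k**3/5 + 67*k**2/20 + 7*k/4 + 2/5.
Key eq: (1)·f(k+1) = (1)·f(k) + (k**4 + 14*k**3/5 + 67*k**2/20 + 7*k/4 + 2/5).
deg f ≤ 5 (via 0,0,4).
Solving with deg f ≤ 5: f(k) = k*(4*k**4 + 4*k**3 + k**2 - 2*k + 1)/20.
Then R = B(k−1)f/C = k*(4*k**4 + 4*k**3 + k**2 - 2*k + 1)/(20*k**4 + 56*k**3 + 67*k**2 + 35*k + 8), so s_k = R(k)·t_k = k*(-4*k**4 - 4*k**3 - k**2 + 2*k - 1).
Δs = -20*k**4 - 56*k**3 - 67*k**2 - 35*k - 8, as required.
Sum = s_(12) − s_(2); s_(12) = -1079724, s_(2) = -194 ⇒ -1079530.

Σ = -1079530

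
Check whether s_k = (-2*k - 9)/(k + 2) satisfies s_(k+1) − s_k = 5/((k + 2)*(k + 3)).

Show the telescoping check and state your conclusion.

Valid: the claim telescopes to t_k.

s_(k+1) = (-2*k - 11)/(k + 3)
s_(k+1) − s_k = 5/(k**2 + 5*k + 6)
(s_(k+1) − s_k) − t_k = 0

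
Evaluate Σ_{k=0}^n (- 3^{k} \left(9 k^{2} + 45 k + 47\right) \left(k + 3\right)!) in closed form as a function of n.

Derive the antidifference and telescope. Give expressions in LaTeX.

The ratio is 3*(9*k**3 + 99*k**2 + 353*k + 404)/(9*k**2 + 45*k + 47).
Normal form (A,B,C) = (3*k + 12, 1, k**2 + 5*k + 47/9).
Solve (3*k + 12)·f(k+1) − (1)·f(k) = k**2 + 5*k + 47/9.
d = 1 from the (1,0,2) case.
Match coefficients ⇒ f(k) = (3*k + 1)/9.
Get s_k = R·t_k = -3**k*(3*k + 1)*factorial(k + 3) with R(k) = B(k−1)f(k)/C(k) = (3*k + 1)/(9*k**2 + 45*k + 47).
Δs = -3**k*(9*k**2 + 45*k + 47)*factorial(k + 3), as required.
s_(n+1) = -3**(n + 1)*(3*n + 4)*factorial(n + 4) and s_(0) = -6, so S(n) = -9*3**n*n*factorial(n + 4) - 12*3**n*factorial(n + 4) + 6.

S(n) = - 9 \cdot 3^{n} n \left(n + 4\right)! - 12 \cdot 3^{n} \left(n + 4\right)! + 6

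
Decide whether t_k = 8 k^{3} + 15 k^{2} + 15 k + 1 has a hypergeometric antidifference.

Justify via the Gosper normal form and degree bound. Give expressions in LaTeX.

Ratio r(k) = (8*k**3 + 39*k**2 + 69*k + 39)/(8*k**3 + 15*k**2 + 15*k + 1).
Take A(k)=1, B(k)=1, C(k)=k**3 + 15*k**2/8 + 15*k/8 + 1/8.
Need (1)·f(k+1) − (1)·f(k) = k**3 + 15*k**2/8 + 15*k/8 + 1/8.
From deg A=0, deg B=0, deg C=3: d=4.
Solving with deg f ≤ 4: f(k) = k*(2*k**3 + k**2 + 2*k - 4)/8.
R(k) = B(k−1)·f(k)/C(k) = k*(2*k**3 + k**2 + 2*k - 4)/(8*k**3 + 15*k**2 + 15*k + 1); s_k = R·t_k = k*(2*k**3 + k**2 + 2*k - 4).
Δs = 8*k**3 + 15*k**2 + 15*k + 1, as required.

Yes. s_k = k \left(2 k^{3} + k^{2} + 2 k - 4\right).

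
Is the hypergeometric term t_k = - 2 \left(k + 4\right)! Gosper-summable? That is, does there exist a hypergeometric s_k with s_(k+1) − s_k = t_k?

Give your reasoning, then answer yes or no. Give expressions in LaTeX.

No — t_k has no hypergeometric antidifference.

Ratio r(k) = k + 5.
Gosper form: A/B · C(k+1)/C(k) with A=k + 5, B=1, C=1.
Set up (k + 5)·f(k+1) − (1)·f(k) − (1) = 0.
Bound: deg f ≤ -1.
d = -1 < 0 ⇒ no nonzero polynomial f; not summable.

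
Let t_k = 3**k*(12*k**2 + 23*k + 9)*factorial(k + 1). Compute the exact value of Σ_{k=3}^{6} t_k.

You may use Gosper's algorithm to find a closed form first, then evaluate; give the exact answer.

Step 1: r(k) = 3*(12*k**3 + 71*k**2 + 138*k + 88)/(12*k**2 + 23*k + 9).
So A=3*k + 6 and B=1, with C=k**2 + 23*k/12 + 3/4.
Key eq: (3*k + 6)·f(k+1) = (1)·f(k) + (k**2 + 23*k/12 + 3/4).
Degrees (1,0,2) ⇒ d ≤ 1.
Solve for f: f(k) = (4*k - 3)/12 (degree 1 ≤ 1).
So s_k = (B(k−1)f/C)·t_k = ((4*k - 3)/(12*k**2 + 23*k + 9))·t_k = 3**k*(4*k - 3)*factorial(k + 1).
Verify: 3**k*(12*k**2 + 23*k + 9)*factorial(k + 1) matches t_k.
Telescoping: Σ = s_(7) − s_(3) = 2204496000 − (5832) = 2204490168.

Σ = 2204490168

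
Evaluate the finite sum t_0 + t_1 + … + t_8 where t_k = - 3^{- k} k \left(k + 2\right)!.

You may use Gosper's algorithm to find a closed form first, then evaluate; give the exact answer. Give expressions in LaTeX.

Σ = -492314/81

t_(k+1)/t_k = (k + 1)*(k + 3)/(3*k).
A = k/3 + 1, B = 1, C = k.
Key eq: (k/3 + 1)·f(k+1) = (1)·f(k) + (k).
From deg A=1, deg B=0, deg C=1: d=0.
Match coefficients ⇒ f(k) = 3.
Certificate R = B(k−1)f/C = 3/k gives s_k = -3**(1 - k)*factorial(k + 2).
Check: Δs_k = -k*factorial(k + 2)/3**k. ✓
Σ_(k=0)^(8) t_k = s_(9) − s_(0) = -492800/81 − (-6) = -492314/81.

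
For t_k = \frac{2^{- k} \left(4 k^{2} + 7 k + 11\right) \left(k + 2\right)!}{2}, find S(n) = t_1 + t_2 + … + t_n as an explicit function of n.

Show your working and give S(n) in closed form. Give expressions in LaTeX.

The ratio is (k + 3)*(7*k + 4*(k + 1)**2 + 18)/(2*(4*k**2 + 7*k + 11)).
Factor: A=k/2 + 3/2; B=1; C=k**2 + 7*k/4 + 11/4.
Need (k/2 + 3/2)·f(k+1) − (1)·f(k) = k**2 + 7*k/4 + 11/4.
From deg A=1, deg B=0, deg C=2: d=1.
Match coefficients ⇒ f(k) = (4*k - 1)/2.
Certificate R = B(k−1)f/C = 2*(4*k - 1)/(4*k**2 + 7*k + 11) gives s_k = (4*k - 1)*factorial(k + 2)/2**k.
Δs = (4*k**2 + 7*k + 11)*factorial(k + 2)/(2*2**k), as required.
Σ_(k=1)^n t_k = s_(n+1) − s_(1) = (2**(-n - 1)*(4*n + 3)*factorial(n + 3)) − (9), i.e. -9 + 2*n*factorial(n + 3)/2**n + 3*factorial(n + 3)/(2*2**n).

S(n) = -9 + 2 \cdot 2^{- n} n \left(n + 3\right)! + \frac{3 \cdot 2^{- n} \left(n + 3\right)!}{2}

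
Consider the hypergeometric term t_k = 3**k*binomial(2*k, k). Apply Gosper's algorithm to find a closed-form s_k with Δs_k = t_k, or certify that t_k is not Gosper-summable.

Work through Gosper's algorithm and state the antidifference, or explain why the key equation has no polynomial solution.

none — t_k is not Gosper-summable

Compute t_(k+1)/t_k: get 6*(2*k + 1)/(k + 1).
Normal form (A,B,C) = (12*k + 6, k + 1, 1).
Key eq: (12*k + 6)·f(k+1) = (k)·f(k) + (1).
From deg A=1, deg B=1, deg C=0: d=-1.
Negative degree bound (-1): no f exists, t_k not Gosper-summable.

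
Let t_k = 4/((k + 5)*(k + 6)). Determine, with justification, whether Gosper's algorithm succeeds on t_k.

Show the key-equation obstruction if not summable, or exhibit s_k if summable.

The ratio is (k + 5)/(k + 7).
Gosper form: A/B · C(k+1)/C(k) with A=k + 5, B=k + 7, C=1.
Key eq: (k + 5)·f(k+1) = (k + 6)·f(k) + (1).
From deg A=1, deg B=1, deg C=0: d=1.
Solving with deg f ≤ 1: f(k) = k/5.
Then R = B(k−1)f/C = k*(k + 6)/5, so s_k = R(k)·t_k = 4*k/(5*(k + 5)).
Check: Δs_k = 4/(k**2 + 11*k + 30). ✓

Yes. s_k = 4*k/(5*(k + 5)).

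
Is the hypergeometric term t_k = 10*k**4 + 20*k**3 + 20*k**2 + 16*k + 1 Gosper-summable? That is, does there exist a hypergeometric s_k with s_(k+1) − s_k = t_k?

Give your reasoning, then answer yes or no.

Yes. s_k = k*(2*k**4 + 3*k - 4).

The ratio is (10*k**4 + 60*k**3 + 140*k**2 + 156*k + 67)/(10*k**4 + 20*k**3 + 20*k**2 + 16*k + 1).
Gosper form: A/B · C(k+1)/C(k) with A=1, B=1, C=k**4 + 2*k**3 + 2*k**2 + 8*k/5 + 1/10.
f must satisfy (1)·f(k+1) − (1)·f(k) = k**4 + 2*k**3 + 2*k**2 + 8*k/5 + 1/10.
Degrees (0,0,4) ⇒ d ≤ 5.
Match coefficients ⇒ f(k) = k*(2*k**4 + 3*k - 4)/10.
Get s_k = R·t_k = k*(2*k**4 + 3*k - 4) with R(k) = B(k−1)f(k)/C(k) = k*(2*k**4 + 3*k - 4)/(10*k**4 + 20*k**3 + 20*k**2 + 16*k + 1).
Verify: 10*k**4 + 20*k**3 + 20*k**2 + 16*k + 1 matches t_k.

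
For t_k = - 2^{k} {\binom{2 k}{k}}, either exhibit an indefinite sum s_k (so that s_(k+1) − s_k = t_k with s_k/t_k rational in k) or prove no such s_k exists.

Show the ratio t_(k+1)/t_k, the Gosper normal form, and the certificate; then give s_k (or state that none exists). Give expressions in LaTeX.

t_(k+1)/t_k = 4*(2*k + 1)/(k + 1).
Gosper form: A/B · C(k+1)/C(k) with A=8*k + 4, B=k + 1, C=1.
Set up (8*k + 4)·f(k+1) − (k)·f(k) − (1) = 0.
From deg A=1, deg B=1, deg C=0: d=-1.
d = -1 < 0 ⇒ no nonzero polynomial f; not summable.

no hypergeometric antidifference exists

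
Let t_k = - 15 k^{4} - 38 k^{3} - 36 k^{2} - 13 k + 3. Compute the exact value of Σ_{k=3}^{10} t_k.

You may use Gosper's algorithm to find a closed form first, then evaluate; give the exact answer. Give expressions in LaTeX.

Σ = -508680

The ratio is (15*k**4 + 98*k**3 + 240*k**2 + 259*k + 99)/(15*k**4 + 38*k**3 + 36*k**2 + 13*k - 3).
A = 1, B = 1, C = k**4 + 38*k**3/15 + 12*k**2/5 + 13*k/15 - 1/5.
f must satisfy (1)·f(k+1) − (1)·f(k) = k**4 + 38*k**3/15 + 12*k**2/5 + 13*k/15 - 1/5.
Degrees (0,0,4) ⇒ d ≤ 5.
Coefficient equations give f(k) = k*(3*k**4 + 2*k**3 - 2*k**2 - 2*k - 4)/15.
Certificate R = B(k−1)f/C = k*(3*k**4 + 2*k**3 - 2*k**2 - 2*k - 4)/(15*k**4 + 38*k**3 + 36*k**2 + 13*k - 3) gives s_k = k*(-3*k**4 - 2*k**3 + 2*k**2 + 2*k + 4).
Check: Δs_k = -15*k**4 - 38*k**3 - 36*k**2 - 13*k + 3. ✓
Sum = s_(11) − s_(3); s_(11) = -509487, s_(3) = -807 ⇒ -508680.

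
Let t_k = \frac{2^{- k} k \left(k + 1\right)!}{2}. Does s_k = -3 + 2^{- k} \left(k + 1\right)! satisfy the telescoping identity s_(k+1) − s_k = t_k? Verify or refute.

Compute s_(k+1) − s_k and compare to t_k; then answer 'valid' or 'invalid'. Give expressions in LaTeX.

valid; difference matches t_k

s_(k+1) = 2**(-k - 1)*factorial(k + 2) - 3
s_(k+1) − s_k = k*factorial(k + 1)/(2*2**k)
(s_(k+1) − s_k) − t_k = 0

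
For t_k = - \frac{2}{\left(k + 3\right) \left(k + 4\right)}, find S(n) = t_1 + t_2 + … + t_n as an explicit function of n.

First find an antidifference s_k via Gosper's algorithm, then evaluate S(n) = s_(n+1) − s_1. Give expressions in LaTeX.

Compute t_(k+1)/t_k: get (k + 3)/(k + 5).
So A=k + 3 and B=k + 5, with C=1.
Solve (k + 3)·f(k+1) − (k + 4)·f(k) = 1.
d = 1 from the (1,1,0) case.
Solve for f: f(k) = k/3 (degree 1 ≤ 1).
Then R = B(k−1)f/C = k*(k + 4)/3, so s_k = R(k)·t_k = -2*k/(3*k + 9).
s_(k+1) − s_k = -2/(k**2 + 7*k + 12) = t_k.
Evaluate: s_(n+1) = 2*(-n - 1)/(3*(n + 4)); subtract s_(1) = -1/6 ⇒ S(n) = -n/(2*n + 8).

S(n) = - \frac{n}{2 n + 8}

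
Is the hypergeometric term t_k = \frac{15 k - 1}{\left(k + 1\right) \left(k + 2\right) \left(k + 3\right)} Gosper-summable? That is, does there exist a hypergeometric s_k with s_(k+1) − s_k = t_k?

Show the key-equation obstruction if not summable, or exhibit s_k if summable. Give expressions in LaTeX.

Yes. s_k = \frac{k \left(7 k - 9\right)}{2 \left(k + 1\right) \left(k + 2\right)}.

Ratio r(k) = (k + 1)*(15*k + 14)/((k + 4)*(15*k - 1)).
A = k + 1, B = k + 4, C = k - 1/15.
f must satisfy (k + 1)·f(k+1) − (k + 3)·f(k) = k - 1/15.
From deg A=1, deg B=1, deg C=1: d=2.
Match coefficients ⇒ f(k) = k*(7*k - 9)/30.
Certificate R = B(k−1)f/C = k*(k + 3)*(7*k - 9)/(2*(15*k - 1)) gives s_k = k*(7*k - 9)/(2*(k + 1)*(k + 2)).
Δs = (15*k - 1)/(k**3 + 6*k**2 + 11*k + 6), as required.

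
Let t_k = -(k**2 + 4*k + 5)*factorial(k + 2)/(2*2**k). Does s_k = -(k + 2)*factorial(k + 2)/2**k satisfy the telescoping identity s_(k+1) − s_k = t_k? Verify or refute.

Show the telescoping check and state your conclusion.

valid; difference matches t_k

s_(k+1) = -(k + 3)*factorial(k + 3)/(2*2**k)
s_(k+1) − s_k = -(k**2 + 4*k + 5)*factorial(k + 2)/(2*2**k)
(s_(k+1) − s_k) − t_k = 0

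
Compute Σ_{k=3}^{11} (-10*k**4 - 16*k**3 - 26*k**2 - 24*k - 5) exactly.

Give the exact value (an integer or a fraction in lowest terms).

Step 1: r(k) = (10*k**4 + 56*k**3 + 134*k**2 + 164*k + 81)/(10*k**4 + 16*k**3 + 26*k**2 + 24*k + 5).
Factor: A=1; B=1; C=k**4 + 8*k**3/5 + 13*k**2/5 + 12*k/5 + 1/2.
Key eq: (1)·f(k+1) = (1)·f(k) + (k**4 + 8*k**3/5 + 13*k**2/5 + 12*k/5 + 1/2).
From deg A=0, deg B=0, deg C=4: d=5.
Solve for f: f(k) = k*(2*k**4 - k**3 + 4*k**2 + 3*k - 3)/10 (degree 5 ≤ 5).
Get s_k = R·t_k = k*(-2*k**4 + k**3 - 4*k**2 - 3*k + 3) with R(k) = B(k−1)f(k)/C(k) = k*(2*k**4 - k**3 + 4*k**2 + 3*k - 3)/(10*k**4 + 16*k**3 + 26*k**2 + 24*k + 5).
Verify: -10*k**4 - 16*k**3 - 26*k**2 - 24*k - 5 matches t_k.
Evaluate s at k=12 and k=3: -484236 and -531; difference -483705.

Σ = -483705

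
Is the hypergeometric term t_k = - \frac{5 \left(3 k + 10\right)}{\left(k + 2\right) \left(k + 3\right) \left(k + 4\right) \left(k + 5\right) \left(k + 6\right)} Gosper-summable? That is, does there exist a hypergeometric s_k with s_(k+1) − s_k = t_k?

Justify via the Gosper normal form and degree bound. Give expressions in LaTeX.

Yes. s_k = \frac{k \left(- k^{2} - 11 k - 38\right)}{8 \left(k^{3} + 11 k^{2} + 38 k + 40\right)}.

Compute t_(k+1)/t_k: get (k + 2)*(3*k + 13)/((k + 7)*(3*k + 10)).
Normal form (A,B,C) = (k + 2, k + 7, k + 10/3).
Solve (k + 2)·f(k+1) − (k + 6)·f(k) = k + 10/3.
From deg A=1, deg B=1, deg C=1: d=4.
Solving with deg f ≤ 4: f(k) = k*(k + 3)*(k**2 + 11*k + 38)/120.
R(k) = B(k−1)·f(k)/C(k) = k*(k + 3)*(k + 6)*(k**2 + 11*k + 38)/(40*(3*k + 10)); s_k = R·t_k = k*(-k**2 - 11*k - 38)/(8*(k**3 + 11*k**2 + 38*k + 40)).
Verify: 5*(-3*k - 10)/(k**5 + 20*k**4 + 155*k**3 + 580*k**2 + 1044*k + 720) matches t_k.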